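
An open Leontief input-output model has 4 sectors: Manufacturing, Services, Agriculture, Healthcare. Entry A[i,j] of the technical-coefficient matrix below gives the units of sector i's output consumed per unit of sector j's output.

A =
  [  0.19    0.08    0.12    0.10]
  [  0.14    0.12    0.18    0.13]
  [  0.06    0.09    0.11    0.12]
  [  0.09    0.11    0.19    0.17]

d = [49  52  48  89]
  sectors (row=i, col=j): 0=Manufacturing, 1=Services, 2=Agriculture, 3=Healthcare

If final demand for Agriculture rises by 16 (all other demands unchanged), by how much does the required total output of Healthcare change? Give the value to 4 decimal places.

Form M = I − A:
  [  0.81   -0.08   -0.12   -0.10]
  [ -0.14    0.88   -0.18   -0.13]
  [ -0.06   -0.09    0.89   -0.12]
  [ -0.09   -0.11   -0.19    0.83]
Leontief inverse L = M⁻¹:
  [  1.3084    0.1732    0.2589    0.2222]
  [  0.2686    1.2303    0.3437    0.2747]
  [  0.1437    0.1657    1.2235    0.2202]
  [  0.2104    0.2198    0.3537    1.3157]
Total output x = L · d:
  x_0 = 1.3084·49 + 0.1732·52 + 0.2589·48 + 0.2222·89 = 105.3163
  x_1 = 0.2686·49 + 1.2303·52 + 0.3437·48 + 0.2747·89 = 118.0873
  x_2 = 0.1437·49 + 0.1657·52 + 1.2235·48 + 0.2202·89 = 93.9825
  x_3 = 0.2104·49 + 0.2198·52 + 0.3537·48 + 1.3157·89 = 155.8129
Δx_3 = L[3,2] · Δd_2 = 0.3537 · 16 = 5.6591

5.6591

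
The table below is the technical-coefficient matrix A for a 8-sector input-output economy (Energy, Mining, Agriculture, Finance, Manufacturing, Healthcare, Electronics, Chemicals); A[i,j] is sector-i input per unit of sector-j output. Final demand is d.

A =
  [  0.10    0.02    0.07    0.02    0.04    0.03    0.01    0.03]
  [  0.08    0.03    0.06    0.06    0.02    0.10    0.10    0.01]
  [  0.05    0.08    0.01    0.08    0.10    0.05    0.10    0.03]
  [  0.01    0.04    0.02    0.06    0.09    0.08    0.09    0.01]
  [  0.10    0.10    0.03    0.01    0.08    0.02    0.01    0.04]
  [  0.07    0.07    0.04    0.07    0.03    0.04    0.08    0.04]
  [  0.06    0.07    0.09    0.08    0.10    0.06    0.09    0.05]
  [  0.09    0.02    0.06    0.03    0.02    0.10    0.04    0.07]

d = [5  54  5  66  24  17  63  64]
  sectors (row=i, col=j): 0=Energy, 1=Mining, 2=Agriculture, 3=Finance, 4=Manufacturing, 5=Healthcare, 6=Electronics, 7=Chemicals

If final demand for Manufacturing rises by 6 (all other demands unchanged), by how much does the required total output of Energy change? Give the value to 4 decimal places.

0.4383

Form M = I − A:
  [  0.90   -0.02   -0.07   -0.02   -0.04   -0.03   -0.01   -0.03]
  [ -0.08    0.97   -0.06   -0.06   -0.02   -0.10   -0.10   -0.01]
  [ -0.05   -0.08    0.99   -0.08   -0.10   -0.05   -0.10   -0.03]
  [ -0.01   -0.04   -0.02    0.94   -0.09   -0.08   -0.09   -0.01]
  [ -0.10   -0.10   -0.03   -0.01    0.92   -0.02   -0.01   -0.04]
  [ -0.07   -0.07   -0.04   -0.07   -0.03    0.96   -0.08   -0.04]
  [ -0.06   -0.07   -0.09   -0.08   -0.10   -0.06    0.91   -0.05]
  [ -0.09   -0.02   -0.06   -0.03   -0.02   -0.10   -0.04    0.93]
Leontief inverse L = M⁻¹:
  [  1.1416    0.0491    0.0959    0.0458    0.0731    0.0588    0.0411    0.0488]
  [  0.1363    1.0767    0.1017    0.1065    0.0735    0.1459    0.1569    0.0383]
  [  0.1134    0.1306    1.0554    0.1251    0.1564    0.1019    0.1573    0.0600]
  [  0.0602    0.0847    0.0553    1.0985    0.1376    0.1203    0.1383    0.0350]
  [  0.1537    0.1340    0.0640    0.0395    1.1158    0.0580    0.0474    0.0619]
  [  0.1244    0.1114    0.0802    0.1118    0.0788    1.0875    0.1329    0.0663]
  [  0.1353    0.1318    0.1411    0.1357    0.1693    0.1217    1.1602    0.0867]
  [  0.1452    0.0596    0.0974    0.0689    0.0629    0.1427    0.0872    1.0980]
Total output x = L · d:
  x_0 = 1.1416·5 + 0.0491·54 + 0.0959·5 + 0.0458·66 + 0.0731·24 + 0.0588·17 + 0.0411·63 + 0.0488·64 = 20.3288
  x_1 = 0.1363·5 + 1.0767·54 + 0.1017·5 + 0.1065·66 + 0.0735·24 + 0.1459·17 + 0.1569·63 + 0.0383·64 = 82.9380
  x_2 = 0.1134·5 + 0.1306·54 + 1.0554·5 + 0.1251·66 + 0.1564·24 + 0.1019·17 + 0.1573·63 + 0.0600·64 = 40.3894
  x_3 = 0.0602·5 + 0.0847·54 + 0.0553·5 + 1.0985·66 + 0.1376·24 + 0.1203·17 + 0.1383·63 + 0.0350·64 = 93.9536
  x_4 = 0.1537·5 + 0.1340·54 + 0.0640·5 + 0.0395·66 + 1.1158·24 + 0.0580·17 + 0.0474·63 + 0.0619·64 = 45.6474
  x_5 = 0.1244·5 + 0.1114·54 + 0.0802·5 + 0.1118·66 + 0.0788·24 + 1.0875·17 + 0.1329·63 + 0.0663·64 = 47.4117
  x_6 = 0.1353·5 + 0.1318·54 + 0.1411·5 + 0.1357·66 + 0.1693·24 + 0.1217·17 + 1.1602·63 + 0.0867·64 = 102.2200
  x_7 = 0.1452·5 + 0.0596·54 + 0.0974·5 + 0.0689·66 + 0.0629·24 + 0.1427·17 + 0.0872·63 + 1.0980·64 = 88.6809
Δx_0 = L[0,4] · Δd_4 = 0.0731 · 6 = 0.4383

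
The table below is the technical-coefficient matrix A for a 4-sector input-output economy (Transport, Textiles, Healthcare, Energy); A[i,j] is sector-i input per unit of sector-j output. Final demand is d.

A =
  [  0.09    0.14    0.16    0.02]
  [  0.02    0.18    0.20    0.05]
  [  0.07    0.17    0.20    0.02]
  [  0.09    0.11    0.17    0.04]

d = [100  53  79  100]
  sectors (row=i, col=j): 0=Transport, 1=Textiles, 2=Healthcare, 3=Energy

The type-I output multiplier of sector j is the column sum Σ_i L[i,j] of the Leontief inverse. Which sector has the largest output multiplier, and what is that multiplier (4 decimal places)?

Form M = I − A:
  [  0.91   -0.14   -0.16   -0.02]
  [ -0.02    0.82   -0.20   -0.05]
  [ -0.07   -0.17    0.80   -0.02]
  [ -0.09   -0.11   -0.17    0.96]
Leontief inverse L = M⁻¹:
  [  1.1321    0.2615    0.3010    0.0435]
  [  0.0641    1.3150    0.3580    0.0773]
  [  0.1160    0.3081    1.3602    0.0468]
  [  0.1340    0.2298    0.3101    1.0629]
Total output x = L · d:
  x_0 = 1.1321·100 + 0.2615·53 + 0.3010·79 + 0.0435·100 = 155.2020
  x_1 = 0.0641·100 + 1.3150·53 + 0.3580·79 + 0.0773·100 = 112.1161
  x_2 = 0.1160·100 + 0.3081·53 + 1.3602·79 + 0.0468·100 = 140.0640
  x_3 = 0.1340·100 + 0.2298·53 + 0.3101·79 + 1.0629·100 = 156.3665
Output multipliers (column sums of L):
  Transport: 1.4462
  Textiles: 2.1144
  Healthcare: 2.3293
  Energy: 1.2304

Healthcare (2.3293)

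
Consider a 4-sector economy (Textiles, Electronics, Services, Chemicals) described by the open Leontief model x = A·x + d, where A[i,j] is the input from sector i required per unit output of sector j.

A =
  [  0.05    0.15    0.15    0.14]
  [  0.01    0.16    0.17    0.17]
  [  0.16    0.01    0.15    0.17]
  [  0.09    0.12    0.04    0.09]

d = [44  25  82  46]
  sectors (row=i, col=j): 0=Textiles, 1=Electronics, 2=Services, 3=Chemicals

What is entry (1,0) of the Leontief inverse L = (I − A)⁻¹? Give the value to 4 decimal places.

L[1,0] = 0.0888

Form M = I − A:
  [  0.95   -0.15   -0.15   -0.14]
  [ -0.01    0.84   -0.17   -0.17]
  [ -0.16   -0.01    0.85   -0.17]
  [ -0.09   -0.12   -0.04    0.91]
Leontief inverse L = M⁻¹:
  [  1.1241    0.2419    0.2593    0.2666]
  [  0.0888    1.2525    0.2803    0.3000]
  [  0.2393    0.0990    1.2521    0.2892]
  [  0.1334    0.1934    0.1176    1.1775]
Total output x = L · d:
  x_0 = 1.1241·44 + 0.2419·25 + 0.2593·82 + 0.2666·46 = 89.0324
  x_1 = 0.0888·44 + 1.2525·25 + 0.2803·82 + 0.3000·46 = 72.0064
  x_2 = 0.2393·44 + 0.0990·25 + 1.2521·82 + 0.2892·46 = 128.9807
  x_3 = 0.1334·44 + 0.1934·25 + 0.1176·82 + 1.1775·46 = 74.5197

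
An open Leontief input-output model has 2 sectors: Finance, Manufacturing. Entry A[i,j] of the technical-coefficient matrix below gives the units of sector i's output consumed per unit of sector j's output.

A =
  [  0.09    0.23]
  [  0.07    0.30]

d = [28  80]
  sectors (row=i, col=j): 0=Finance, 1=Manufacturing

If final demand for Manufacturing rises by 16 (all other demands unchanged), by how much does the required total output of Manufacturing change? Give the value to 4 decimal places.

Form M = I − A:
  [  0.91   -0.23]
  [ -0.07    0.70]
Leontief inverse L = M⁻¹:
  [  1.1274    0.3704]
  [  0.1127    1.4656]
Total output x = L · d:
  x_0 = 1.1274·28 + 0.3704·80 = 61.2015
  x_1 = 0.1127·28 + 1.4656·80 = 120.4059
Δx_1 = L[1,1] · Δd_1 = 1.4656 · 16 = 23.4498

23.4498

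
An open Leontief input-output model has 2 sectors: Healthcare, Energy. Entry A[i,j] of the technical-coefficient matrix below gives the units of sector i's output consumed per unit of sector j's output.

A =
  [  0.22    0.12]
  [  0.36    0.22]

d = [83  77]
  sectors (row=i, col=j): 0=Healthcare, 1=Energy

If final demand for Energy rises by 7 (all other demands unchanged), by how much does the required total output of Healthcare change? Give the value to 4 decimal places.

Form M = I − A:
  [  0.78   -0.12]
  [ -0.36    0.78]
Leontief inverse L = M⁻¹:
  [  1.3800    0.2123]
  [  0.6369    1.3800]
Total output x = L · d:
  x_0 = 1.3800·83 + 0.2123·77 = 130.8917
  x_1 = 0.6369·83 + 1.3800·77 = 159.1295
Δx_0 = L[0,1] · Δd_1 = 0.2123 · 7 = 1.4862

1.4862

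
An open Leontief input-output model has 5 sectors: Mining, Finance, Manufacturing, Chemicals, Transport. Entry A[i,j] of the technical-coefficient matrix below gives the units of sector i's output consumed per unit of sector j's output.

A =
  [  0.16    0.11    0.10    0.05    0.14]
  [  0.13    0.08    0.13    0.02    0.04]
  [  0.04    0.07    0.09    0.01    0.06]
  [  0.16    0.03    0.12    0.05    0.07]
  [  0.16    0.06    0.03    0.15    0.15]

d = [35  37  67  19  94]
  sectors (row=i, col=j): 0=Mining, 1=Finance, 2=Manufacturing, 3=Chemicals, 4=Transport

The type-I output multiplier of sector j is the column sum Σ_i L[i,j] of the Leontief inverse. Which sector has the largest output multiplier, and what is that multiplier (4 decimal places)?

Mining (2.1793)

Form M = I − A:
  [  0.84   -0.11   -0.10   -0.05   -0.14]
  [ -0.13    0.92   -0.13   -0.02   -0.04]
  [ -0.04   -0.07    0.91   -0.01   -0.06]
  [ -0.16   -0.03   -0.12    0.95   -0.07]
  [ -0.16   -0.06   -0.03   -0.15    0.85]
Leontief inverse L = M⁻¹:
  [  1.2973    0.1895    0.1926    0.1131    0.2455]
  [  0.2161    1.1365    0.1968    0.0543    0.1074]
  [  0.0969    0.1057    1.1328    0.0356    0.1038]
  [  0.2603    0.0912    0.1909    1.0941    0.1507]
  [  0.3088    0.1357    0.1238    0.2194    1.2605]
Total output x = L · d:
  x_0 = 1.2973·35 + 0.1895·37 + 0.1926·67 + 0.1131·19 + 0.2455·94 = 90.5442
  x_1 = 0.2161·35 + 1.1365·37 + 0.1968·67 + 0.0543·19 + 0.1074·94 = 73.9337
  x_2 = 0.0969·35 + 0.1057·37 + 1.1328·67 + 0.0356·19 + 0.1038·94 = 93.6334
  x_3 = 0.2603·35 + 0.0912·37 + 0.1909·67 + 1.0941·19 + 0.1507·94 = 60.2273
  x_4 = 0.3088·35 + 0.1357·37 + 0.1238·67 + 0.2194·19 + 1.2605·94 = 146.7838
Output multipliers (column sums of L):
  Mining: 2.1793
  Finance: 1.6586
  Manufacturing: 1.8369
  Chemicals: 1.5165
  Transport: 1.8680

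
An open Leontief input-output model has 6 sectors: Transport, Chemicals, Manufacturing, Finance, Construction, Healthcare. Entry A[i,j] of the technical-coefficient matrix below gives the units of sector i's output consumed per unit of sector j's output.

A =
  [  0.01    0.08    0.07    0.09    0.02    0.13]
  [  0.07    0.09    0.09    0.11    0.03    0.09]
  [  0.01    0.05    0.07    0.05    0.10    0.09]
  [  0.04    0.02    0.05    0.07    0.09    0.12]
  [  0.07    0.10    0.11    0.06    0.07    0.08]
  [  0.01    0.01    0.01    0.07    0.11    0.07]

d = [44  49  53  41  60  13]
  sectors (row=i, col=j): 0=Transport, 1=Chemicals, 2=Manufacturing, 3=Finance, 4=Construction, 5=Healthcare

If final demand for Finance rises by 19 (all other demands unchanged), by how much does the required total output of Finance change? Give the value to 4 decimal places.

Form M = I − A:
  [  0.99   -0.08   -0.07   -0.09   -0.02   -0.13]
  [ -0.07    0.91   -0.09   -0.11   -0.03   -0.09]
  [ -0.01   -0.05    0.93   -0.05   -0.10   -0.09]
  [ -0.04   -0.02   -0.05    0.93   -0.09   -0.12]
  [ -0.07   -0.10   -0.11   -0.06    0.93   -0.08]
  [ -0.01   -0.01   -0.01   -0.07   -0.11    0.93]
Leontief inverse L = M⁻¹:
  [  1.0315    0.1096    0.1063    0.1374    0.0728    0.1891]
  [  0.0961    1.1303    0.1380    0.1686    0.0893    0.1656]
  [  0.0329    0.0839    1.1101    0.0933    0.1490    0.1450]
  [  0.0614    0.0522    0.0883    1.1147    0.1414    0.1782]
  [  0.0983    0.1461    0.1633    0.1202    1.1298    0.1564]
  [  0.0287    0.0355    0.0405    0.1024    0.1476    1.1126]
Total output x = L · d:
  x_0 = 1.0315·44 + 0.1096·49 + 0.1063·53 + 0.1374·41 + 0.0728·60 + 0.1891·13 = 68.8542
  x_1 = 0.0961·44 + 1.1303·49 + 0.1380·53 + 0.1686·41 + 0.0893·60 + 0.1656·13 = 81.3509
  x_2 = 0.0329·44 + 0.0839·49 + 1.1101·53 + 0.0933·41 + 0.1490·60 + 0.1450·13 = 79.0405
  x_3 = 0.0614·44 + 0.0522·49 + 0.0883·53 + 1.1147·41 + 0.1414·60 + 0.1782·13 = 66.4448
  x_4 = 0.0983·44 + 0.1461·49 + 0.1633·53 + 0.1202·41 + 1.1298·60 + 0.1564·13 = 94.8919
  x_5 = 0.0287·44 + 0.0355·49 + 0.0405·53 + 0.1024·41 + 0.1476·60 + 1.1126·13 = 32.6685
Δx_3 = L[3,3] · Δd_3 = 1.1147 · 19 = 21.1788

21.1788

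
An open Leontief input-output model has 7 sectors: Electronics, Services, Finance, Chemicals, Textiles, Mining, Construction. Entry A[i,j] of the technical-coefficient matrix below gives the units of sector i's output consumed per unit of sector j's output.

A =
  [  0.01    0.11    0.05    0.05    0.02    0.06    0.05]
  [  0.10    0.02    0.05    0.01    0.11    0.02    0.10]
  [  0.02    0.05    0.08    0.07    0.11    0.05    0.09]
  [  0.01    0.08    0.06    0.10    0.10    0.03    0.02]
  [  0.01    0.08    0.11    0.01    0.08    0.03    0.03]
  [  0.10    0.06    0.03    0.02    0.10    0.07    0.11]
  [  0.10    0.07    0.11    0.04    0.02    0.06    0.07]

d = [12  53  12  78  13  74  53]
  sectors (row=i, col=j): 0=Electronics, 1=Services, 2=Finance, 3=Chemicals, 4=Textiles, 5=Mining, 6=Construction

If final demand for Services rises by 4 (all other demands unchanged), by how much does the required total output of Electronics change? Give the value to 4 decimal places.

Form M = I − A:
  [  0.99   -0.11   -0.05   -0.05   -0.02   -0.06   -0.05]
  [ -0.10    0.98   -0.05   -0.01   -0.11   -0.02   -0.10]
  [ -0.02   -0.05    0.92   -0.07   -0.11   -0.05   -0.09]
  [ -0.01   -0.08   -0.06    0.90   -0.10   -0.03   -0.02]
  [ -0.01   -0.08   -0.11   -0.01    0.92   -0.03   -0.03]
  [ -0.10   -0.06   -0.03   -0.02   -0.10    0.93   -0.11]
  [ -0.10   -0.07   -0.11   -0.04   -0.02   -0.06    0.93]
Leontief inverse L = M⁻¹:
  [  1.0465    0.1461    0.0923    0.0739    0.0707    0.0864    0.0950]
  [  0.1321    1.0699    0.1054    0.0367    0.1563    0.0527    0.1444]
  [  0.0594    0.1031    1.1432    0.1036    0.1740    0.0857    0.1429]
  [  0.0397    0.1232    0.1108    1.1291    0.1591    0.0567    0.0622]
  [  0.0397    0.1162    0.1565    0.0328    1.1316    0.0558    0.0736]
  [  0.1448    0.1178    0.0926    0.0504    0.1580    1.1096    0.1668]
  [  0.1414    0.1238    0.1672    0.0755    0.0813    0.0986    1.1283]
Total output x = L · d:
  x_0 = 1.0465·12 + 0.1461·53 + 0.0923·12 + 0.0739·78 + 0.0707·13 + 0.0864·74 + 0.0950·53 = 39.5155
  x_1 = 0.1321·12 + 1.0699·53 + 0.1054·12 + 0.0367·78 + 0.1563·13 + 0.0527·74 + 0.1444·53 = 76.0089
  x_2 = 0.0594·12 + 0.1031·53 + 1.1432·12 + 0.1036·78 + 0.1740·13 + 0.0857·74 + 0.1429·53 = 44.1485
  x_3 = 0.0397·12 + 0.1232·53 + 0.1108·12 + 1.1291·78 + 0.1591·13 + 0.0567·74 + 0.0622·53 = 105.9695
  x_4 = 0.0397·12 + 0.1162·53 + 0.1565·12 + 0.0328·78 + 1.1316·13 + 0.0558·74 + 0.0736·53 = 33.8066
  x_5 = 0.1448·12 + 0.1178·53 + 0.0926·12 + 0.0504·78 + 0.1580·13 + 1.1096·74 + 0.1668·53 = 106.0326
  x_6 = 0.1414·12 + 0.1238·53 + 0.1672·12 + 0.0755·78 + 0.0813·13 + 0.0986·74 + 1.1283·53 = 84.3069
Δx_0 = L[0,1] · Δd_1 = 0.1461 · 4 = 0.5842

0.5842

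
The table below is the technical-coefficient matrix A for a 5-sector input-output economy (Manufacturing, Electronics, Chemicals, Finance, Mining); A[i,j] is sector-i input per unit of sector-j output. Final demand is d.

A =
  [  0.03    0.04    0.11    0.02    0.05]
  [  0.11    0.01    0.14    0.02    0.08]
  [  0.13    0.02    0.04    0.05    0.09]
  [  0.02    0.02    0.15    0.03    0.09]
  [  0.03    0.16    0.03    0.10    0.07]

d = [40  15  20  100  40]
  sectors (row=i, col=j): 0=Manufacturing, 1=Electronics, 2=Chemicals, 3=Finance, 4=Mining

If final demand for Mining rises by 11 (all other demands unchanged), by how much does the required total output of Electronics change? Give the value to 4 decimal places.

1.3105

Form M = I − A:
  [  0.97   -0.04   -0.11   -0.02   -0.05]
  [ -0.11    0.99   -0.14   -0.02   -0.08]
  [ -0.13   -0.02    0.96   -0.05   -0.09]
  [ -0.02   -0.02   -0.15    0.97   -0.09]
  [ -0.03   -0.16   -0.03   -0.10    0.93]
Leontief inverse L = M⁻¹:
  [  1.0594    0.0592    0.1385    0.0384    0.0792]
  [  0.1466    1.0398    0.1793    0.0460    0.1191]
  [  0.1560    0.0497    1.0821    0.0728    0.1244]
  [  0.0555    0.0478    0.1822    1.0555    0.1269]
  [  0.0704    0.1875    0.0898    0.1250    1.1160]
Total output x = L · d:
  x_0 = 1.0594·40 + 0.0592·15 + 0.1385·20 + 0.0384·100 + 0.0792·40 = 53.0379
  x_1 = 0.1466·40 + 1.0398·15 + 0.1793·20 + 0.0460·100 + 0.1191·40 = 34.4122
  x_2 = 0.1560·40 + 0.0497·15 + 1.0821·20 + 0.0728·100 + 0.1244·40 = 40.8900
  x_3 = 0.0555·40 + 0.0478·15 + 0.1822·20 + 1.0555·100 + 0.1269·40 = 117.2096
  x_4 = 0.0704·40 + 0.1875·15 + 0.0898·20 + 0.1250·100 + 1.1160·40 = 64.5643
Δx_1 = L[1,4] · Δd_4 = 0.1191 · 11 = 1.3105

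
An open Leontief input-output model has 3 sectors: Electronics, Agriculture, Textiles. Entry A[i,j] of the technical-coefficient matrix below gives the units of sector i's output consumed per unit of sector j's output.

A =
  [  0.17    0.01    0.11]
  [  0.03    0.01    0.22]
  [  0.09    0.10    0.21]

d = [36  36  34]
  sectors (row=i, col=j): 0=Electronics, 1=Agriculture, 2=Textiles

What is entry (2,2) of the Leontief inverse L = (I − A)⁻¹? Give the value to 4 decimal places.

L[2,2] = 1.3242

Form M = I − A:
  [  0.83   -0.01   -0.11]
  [ -0.03    0.99   -0.22]
  [ -0.09   -0.10    0.79]
Leontief inverse L = M⁻¹:
  [  1.2253    0.0305    0.1791]
  [  0.0701    1.0411    0.2997]
  [  0.1485    0.1353    1.3242]
Total output x = L · d:
  x_0 = 1.2253·36 + 0.0305·36 + 0.1791·34 = 51.2986
  x_1 = 0.0701·36 + 1.0411·36 + 0.2997·34 = 50.1927
  x_2 = 0.1485·36 + 0.1353·36 + 1.3242·34 = 55.2356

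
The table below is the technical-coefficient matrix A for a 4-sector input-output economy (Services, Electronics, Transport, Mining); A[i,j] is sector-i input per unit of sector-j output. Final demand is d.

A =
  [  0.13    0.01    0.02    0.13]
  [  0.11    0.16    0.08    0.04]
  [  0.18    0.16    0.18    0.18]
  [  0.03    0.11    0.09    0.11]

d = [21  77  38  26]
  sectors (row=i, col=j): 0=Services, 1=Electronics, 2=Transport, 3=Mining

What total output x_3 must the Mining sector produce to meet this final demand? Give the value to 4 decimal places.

Form M = I − A:
  [  0.87   -0.01   -0.02   -0.13]
  [ -0.11    0.84   -0.08   -0.04]
  [ -0.18   -0.16    0.82   -0.18]
  [ -0.03   -0.11   -0.09    0.89]
Leontief inverse L = M⁻¹:
  [  1.1730    0.0483    0.0536    0.1843]
  [  0.1881    1.2333    0.1371    0.1106]
  [  0.3150    0.2915    1.2908    0.3202]
  [  0.0946    0.1835    0.1493    1.1759]
Total output x = L · d:
  x_0 = 1.1730·21 + 0.0483·77 + 0.0536·38 + 0.1843·26 = 35.1795
  x_1 = 0.1881·21 + 1.2333·77 + 0.1371·38 + 0.1106·26 = 106.9991
  x_2 = 0.3150·21 + 0.2915·77 + 1.2908·38 + 0.3202·26 = 86.4363
  x_3 = 0.0946·21 + 0.1835·77 + 0.1493·38 + 1.1759·26 = 52.3647

52.3647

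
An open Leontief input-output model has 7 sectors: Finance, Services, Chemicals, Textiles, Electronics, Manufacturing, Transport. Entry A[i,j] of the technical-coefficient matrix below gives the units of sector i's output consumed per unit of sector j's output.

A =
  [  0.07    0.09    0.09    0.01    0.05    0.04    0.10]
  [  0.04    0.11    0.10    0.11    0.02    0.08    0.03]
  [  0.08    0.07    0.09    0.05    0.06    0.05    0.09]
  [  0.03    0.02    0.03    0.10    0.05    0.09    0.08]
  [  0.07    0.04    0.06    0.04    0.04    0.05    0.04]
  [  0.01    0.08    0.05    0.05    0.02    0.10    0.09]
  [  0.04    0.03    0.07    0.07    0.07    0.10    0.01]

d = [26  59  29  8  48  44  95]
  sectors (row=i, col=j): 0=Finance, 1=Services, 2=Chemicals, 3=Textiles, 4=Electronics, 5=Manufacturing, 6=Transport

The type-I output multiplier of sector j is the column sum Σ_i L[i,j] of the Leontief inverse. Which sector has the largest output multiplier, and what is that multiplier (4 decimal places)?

Manufacturing (1.8988)

Form M = I − A:
  [  0.93   -0.09   -0.09   -0.01   -0.05   -0.04   -0.10]
  [ -0.04    0.89   -0.10   -0.11   -0.02   -0.08   -0.03]
  [ -0.08   -0.07    0.91   -0.05   -0.06   -0.05   -0.09]
  [ -0.03   -0.02   -0.03    0.90   -0.05   -0.09   -0.08]
  [ -0.07   -0.04   -0.06   -0.04    0.96   -0.05   -0.04]
  [ -0.01   -0.08   -0.05   -0.05   -0.02    0.90   -0.09]
  [ -0.04   -0.03   -0.07   -0.07   -0.07   -0.10    0.99]
Leontief inverse L = M⁻¹:
  [  1.1100    0.1429    0.1498    0.0588    0.0860    0.0974    0.1471]
  [  0.0790    1.1666    0.1601    0.1698    0.0567    0.1459    0.0872]
  [  0.1226    0.1247    1.1518    0.1024    0.0991    0.1122    0.1433]
  [  0.0585    0.0581    0.0726    1.1441    0.0804    0.1443    0.1231]
  [  0.0993    0.0787    0.1025    0.0751    1.0665    0.0927    0.0793]
  [  0.0387    0.1244    0.0976    0.0977    0.0495    1.1565    0.1316]
  [  0.0710    0.0722    0.1146    0.1108    0.0983    0.1499    1.0564]
Total output x = L · d:
  x_0 = 1.1100·26 + 0.1429·59 + 0.1498·29 + 0.0588·8 + 0.0860·48 + 0.0974·44 + 0.1471·95 = 64.4975
  x_1 = 0.0790·26 + 1.1666·59 + 0.1601·29 + 0.1698·8 + 0.0567·48 + 0.1459·44 + 0.0872·95 = 94.3018
  x_2 = 0.1226·26 + 0.1247·59 + 1.1518·29 + 0.1024·8 + 0.0991·48 + 0.1122·44 + 0.1433·95 = 68.0741
  x_3 = 0.0585·26 + 0.0581·59 + 0.0726·29 + 1.1441·8 + 0.0804·48 + 0.1443·44 + 0.1231·95 = 38.1080
  x_4 = 0.0993·26 + 0.0787·59 + 0.1025·29 + 0.0751·8 + 1.0665·48 + 0.0927·44 + 0.0793·95 = 73.6054
  x_5 = 0.0387·26 + 0.1244·59 + 0.0976·29 + 0.0977·8 + 0.0495·48 + 1.1565·44 + 0.1316·95 = 77.7212
  x_6 = 0.0710·26 + 0.0722·59 + 0.1146·29 + 0.1108·8 + 0.0983·48 + 0.1499·44 + 1.0564·95 = 121.9861
Output multipliers (column sums of L):
  Finance: 1.5792
  Services: 1.7676
  Chemicals: 1.8489
  Textiles: 1.7587
  Electronics: 1.5364
  Manufacturing: 1.8988
  Transport: 1.7681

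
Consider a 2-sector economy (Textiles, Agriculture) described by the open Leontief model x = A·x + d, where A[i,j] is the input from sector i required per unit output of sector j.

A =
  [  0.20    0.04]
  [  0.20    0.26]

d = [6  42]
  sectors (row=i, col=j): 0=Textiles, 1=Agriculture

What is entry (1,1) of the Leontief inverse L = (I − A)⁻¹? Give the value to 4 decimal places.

Form M = I − A:
  [  0.80   -0.04]
  [ -0.20    0.74]
Leontief inverse L = M⁻¹:
  [  1.2671    0.0685]
  [  0.3425    1.3699]
Total output x = L · d:
  x_0 = 1.2671·6 + 0.0685·42 = 10.4795
  x_1 = 0.3425·6 + 1.3699·42 = 59.5890

L[1,1] = 1.3699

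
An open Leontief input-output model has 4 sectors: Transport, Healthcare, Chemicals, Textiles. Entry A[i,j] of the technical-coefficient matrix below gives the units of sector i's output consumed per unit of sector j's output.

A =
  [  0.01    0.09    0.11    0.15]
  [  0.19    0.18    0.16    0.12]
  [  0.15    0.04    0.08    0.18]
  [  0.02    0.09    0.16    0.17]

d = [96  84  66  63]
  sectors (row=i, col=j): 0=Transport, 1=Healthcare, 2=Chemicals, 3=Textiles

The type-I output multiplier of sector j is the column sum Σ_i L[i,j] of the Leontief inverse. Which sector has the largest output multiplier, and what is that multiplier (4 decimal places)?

Form M = I − A:
  [  0.99   -0.09   -0.11   -0.15]
  [ -0.19    0.82   -0.16   -0.12]
  [ -0.15   -0.04    0.92   -0.18]
  [ -0.02   -0.09   -0.16    0.83]
Leontief inverse L = M⁻¹:
  [  1.0759    0.1565    0.2012    0.2607]
  [  0.3044    1.3027    0.3172    0.3121]
  [  0.2080    0.1149    1.1860    0.3114]
  [  0.0990    0.1672    0.2679    1.3050]
Total output x = L · d:
  x_0 = 1.0759·96 + 0.1565·84 + 0.2012·66 + 0.2607·63 = 146.1357
  x_1 = 0.3044·96 + 1.3027·84 + 0.3172·66 + 0.3121·63 = 179.2444
  x_2 = 0.2080·96 + 0.1149·84 + 1.1860·66 + 0.3114·63 = 127.5104
  x_3 = 0.0990·96 + 0.1672·84 + 0.2679·66 + 1.3050·63 = 123.4414
Output multipliers (column sums of L):
  Transport: 1.6873
  Healthcare: 1.7412
  Chemicals: 1.9723
  Textiles: 2.1892

Textiles (2.1892)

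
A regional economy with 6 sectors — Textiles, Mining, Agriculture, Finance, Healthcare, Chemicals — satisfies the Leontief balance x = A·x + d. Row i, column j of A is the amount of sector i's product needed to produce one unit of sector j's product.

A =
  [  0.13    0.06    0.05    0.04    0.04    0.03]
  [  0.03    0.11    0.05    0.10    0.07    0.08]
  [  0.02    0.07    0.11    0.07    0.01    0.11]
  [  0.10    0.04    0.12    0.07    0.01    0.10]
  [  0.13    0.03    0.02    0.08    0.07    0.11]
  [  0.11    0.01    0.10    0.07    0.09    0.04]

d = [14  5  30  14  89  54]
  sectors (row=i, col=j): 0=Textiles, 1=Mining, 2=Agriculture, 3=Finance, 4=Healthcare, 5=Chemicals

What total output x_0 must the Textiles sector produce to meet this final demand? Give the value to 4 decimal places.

Form M = I − A:
  [  0.87   -0.06   -0.05   -0.04   -0.04   -0.03]
  [ -0.03    0.89   -0.05   -0.10   -0.07   -0.08]
  [ -0.02   -0.07    0.89   -0.07   -0.01   -0.11]
  [ -0.10   -0.04   -0.12    0.93   -0.01   -0.10]
  [ -0.13   -0.03   -0.02   -0.08    0.93   -0.11]
  [ -0.11   -0.01   -0.10   -0.07   -0.09    0.96]
Leontief inverse L = M⁻¹:
  [  1.1828    0.0936    0.0918    0.0789    0.0666    0.0711]
  [  0.0937    1.1507    0.1090    0.1557    0.1070    0.1398]
  [  0.0705    0.1051    1.1685    0.1179    0.0404    0.1618]
  [  0.1613    0.0787    0.1827    1.1196    0.0418    0.1539]
  [  0.2044    0.0646    0.0754    0.1287    1.1067    0.1606]
  [  0.1748    0.0455    0.1538    0.1167    0.1198    1.0944]
Total output x = L · d:
  x_0 = 1.1828·14 + 0.0936·5 + 0.0918·30 + 0.0789·14 + 0.0666·89 + 0.0711·54 = 30.6589
  x_1 = 0.0937·14 + 1.1507·5 + 0.1090·30 + 0.1557·14 + 0.1070·89 + 0.1398·54 = 29.5889
  x_2 = 0.0705·14 + 0.1051·5 + 1.1685·30 + 0.1179·14 + 0.0404·89 + 0.1618·54 = 50.5522
  x_3 = 0.1613·14 + 0.0787·5 + 0.1827·30 + 1.1196·14 + 0.0418·89 + 0.1539·54 = 35.8360
  x_4 = 0.2044·14 + 0.0646·5 + 0.0754·30 + 0.1287·14 + 1.1067·89 + 0.1606·54 = 114.4147
  x_5 = 0.1748·14 + 0.0455·5 + 0.1538·30 + 0.1167·14 + 0.1198·89 + 1.0944·54 = 78.6765

30.6589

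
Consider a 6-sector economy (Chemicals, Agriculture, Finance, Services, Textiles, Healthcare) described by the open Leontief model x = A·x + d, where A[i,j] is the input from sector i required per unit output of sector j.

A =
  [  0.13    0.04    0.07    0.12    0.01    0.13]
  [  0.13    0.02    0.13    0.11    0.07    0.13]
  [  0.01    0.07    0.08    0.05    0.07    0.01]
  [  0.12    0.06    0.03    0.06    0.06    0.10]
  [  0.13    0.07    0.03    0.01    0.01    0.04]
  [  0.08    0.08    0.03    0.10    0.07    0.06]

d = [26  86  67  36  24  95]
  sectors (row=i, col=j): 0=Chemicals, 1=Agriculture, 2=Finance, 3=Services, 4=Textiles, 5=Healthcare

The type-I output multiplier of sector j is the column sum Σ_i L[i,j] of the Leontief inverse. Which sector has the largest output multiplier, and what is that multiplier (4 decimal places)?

Form M = I − A:
  [  0.87   -0.04   -0.07   -0.12   -0.01   -0.13]
  [ -0.13    0.98   -0.13   -0.11   -0.07   -0.13]
  [ -0.01   -0.07    0.92   -0.05   -0.07   -0.01]
  [ -0.12   -0.06   -0.03    0.94   -0.06   -0.10]
  [ -0.13   -0.07   -0.03   -0.01    0.99   -0.04]
  [ -0.08   -0.08   -0.03   -0.10   -0.07    0.94]
Leontief inverse L = M⁻¹:
  [  1.2182    0.0908    0.1203    0.1950    0.0536    0.2053]
  [  0.2262    1.0799    0.1866    0.1885    0.1179    0.2077]
  [  0.0573    0.0974    1.1124    0.0838    0.0945    0.0462]
  [  0.2007    0.1027    0.0749    1.1242    0.0945    0.1664]
  [  0.1862    0.0972    0.0665    0.0593    1.0335    0.0902]
  [  0.1600    0.1209    0.0745    0.1593    0.1046    1.1249]
Total output x = L · d:
  x_0 = 1.2182·26 + 0.0908·86 + 0.1203·67 + 0.1950·36 + 0.0536·24 + 0.2053·95 = 75.3562
  x_1 = 0.2262·26 + 1.0799·86 + 0.1866·67 + 0.1885·36 + 0.1179·24 + 0.2077·95 = 140.6014
  x_2 = 0.0573·26 + 0.0974·86 + 1.1124·67 + 0.0838·36 + 0.0945·24 + 0.0462·95 = 94.0693
  x_3 = 0.2007·26 + 0.1027·86 + 0.0749·67 + 1.1242·36 + 0.0945·24 + 0.1664·95 = 77.6130
  x_4 = 0.1862·26 + 0.0972·86 + 0.0665·67 + 0.0593·36 + 1.0335·24 + 0.0902·95 = 53.1546
  x_5 = 0.1600·26 + 0.1209·86 + 0.0745·67 + 0.1593·36 + 0.1046·24 + 1.1249·95 = 134.6604
Output multipliers (column sums of L):
  Chemicals: 2.0485
  Agriculture: 1.5889
  Finance: 1.6353
  Services: 1.8100
  Textiles: 1.4986
  Healthcare: 1.8406

Chemicals (2.0485)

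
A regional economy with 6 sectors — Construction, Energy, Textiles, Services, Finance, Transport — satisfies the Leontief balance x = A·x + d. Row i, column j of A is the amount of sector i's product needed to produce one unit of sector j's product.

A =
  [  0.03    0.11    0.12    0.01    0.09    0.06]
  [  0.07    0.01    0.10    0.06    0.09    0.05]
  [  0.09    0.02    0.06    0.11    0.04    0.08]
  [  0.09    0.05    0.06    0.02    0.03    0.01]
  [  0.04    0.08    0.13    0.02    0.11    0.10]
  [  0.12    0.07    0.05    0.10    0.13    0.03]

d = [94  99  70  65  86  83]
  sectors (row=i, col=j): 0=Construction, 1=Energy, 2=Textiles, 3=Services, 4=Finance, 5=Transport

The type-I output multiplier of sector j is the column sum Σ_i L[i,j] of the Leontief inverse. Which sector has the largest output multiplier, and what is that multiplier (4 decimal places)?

Textiles (1.8883)

Form M = I − A:
  [  0.97   -0.11   -0.12   -0.01   -0.09   -0.06]
  [ -0.07    0.99   -0.10   -0.06   -0.09   -0.05]
  [ -0.09   -0.02    0.94   -0.11   -0.04   -0.08]
  [ -0.09   -0.05   -0.06    0.98   -0.03   -0.01]
  [ -0.04   -0.08   -0.13   -0.02    0.89   -0.10]
  [ -0.12   -0.07   -0.05   -0.10   -0.13    0.97]
Leontief inverse L = M⁻¹:
  [  1.0828    0.1464    0.1836    0.0545    0.1498    0.1057]
  [  0.1159    1.0487    0.1567    0.0950    0.1411    0.0897]
  [  0.1393    0.0609    1.1161    0.1440    0.0920    0.1148]
  [  0.1188    0.0757    0.1007    1.0427    0.0647    0.0370]
  [  0.1018    0.1251    0.2021    0.0710    1.1802    0.1518]
  [  0.1754    0.1215    0.1290    0.1380    0.1983    1.0805]
Total output x = L · d:
  x_0 = 1.0828·94 + 0.1464·99 + 0.1836·70 + 0.0545·65 + 0.1498·86 + 0.1057·83 = 154.3243
  x_1 = 0.1159·94 + 1.0487·99 + 0.1567·70 + 0.0950·65 + 0.1411·86 + 0.0897·83 = 151.4454
  x_2 = 0.1393·94 + 0.0609·99 + 1.1161·70 + 0.1440·65 + 0.0920·86 + 0.1148·83 = 124.0477
  x_3 = 0.1188·94 + 0.0757·99 + 0.1007·70 + 1.0427·65 + 0.0647·86 + 0.0370·83 = 102.1238
  x_4 = 0.1018·94 + 0.1251·99 + 0.2021·70 + 0.0710·65 + 1.1802·86 + 0.1518·83 = 154.8125
  x_5 = 0.1754·94 + 0.1215·99 + 0.1290·70 + 0.1380·65 + 0.1983·86 + 1.0805·83 = 153.2582
Output multipliers (column sums of L):
  Construction: 1.7341
  Energy: 1.5782
  Textiles: 1.8883
  Services: 1.5451
  Finance: 1.8262
  Transport: 1.5795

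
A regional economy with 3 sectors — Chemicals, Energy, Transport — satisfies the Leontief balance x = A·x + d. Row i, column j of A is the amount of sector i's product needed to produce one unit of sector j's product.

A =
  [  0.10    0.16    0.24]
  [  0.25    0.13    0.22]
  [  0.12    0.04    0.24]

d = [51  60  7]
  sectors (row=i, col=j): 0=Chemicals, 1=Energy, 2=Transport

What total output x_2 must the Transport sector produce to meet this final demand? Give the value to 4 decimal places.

27.3242

Form M = I − A:
  [  0.90   -0.16   -0.24]
  [ -0.25    0.87   -0.22]
  [ -0.12   -0.04    0.76]
Leontief inverse L = M⁻¹:
  [  1.2425    0.2499    0.4647]
  [  0.4121    1.2478    0.4914]
  [  0.2179    0.1051    1.4150]
Total output x = L · d:
  x_0 = 1.2425·51 + 0.2499·60 + 0.4647·7 = 81.6112
  x_1 = 0.4121·51 + 1.2478·60 + 0.4914·7 = 99.3266
  x_2 = 0.2179·51 + 0.1051·60 + 1.4150·7 = 27.3242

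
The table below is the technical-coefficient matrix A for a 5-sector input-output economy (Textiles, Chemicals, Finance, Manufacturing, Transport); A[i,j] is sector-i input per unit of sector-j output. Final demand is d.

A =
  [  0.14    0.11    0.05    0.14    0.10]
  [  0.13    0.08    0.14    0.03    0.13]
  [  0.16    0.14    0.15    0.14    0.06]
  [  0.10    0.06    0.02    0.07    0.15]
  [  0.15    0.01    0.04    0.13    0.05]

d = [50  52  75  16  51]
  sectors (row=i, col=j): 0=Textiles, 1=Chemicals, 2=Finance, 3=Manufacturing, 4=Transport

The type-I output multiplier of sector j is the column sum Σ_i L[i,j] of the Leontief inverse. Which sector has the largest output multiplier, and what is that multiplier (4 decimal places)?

Form M = I − A:
  [  0.86   -0.11   -0.05   -0.14   -0.10]
  [ -0.13    0.92   -0.14   -0.03   -0.13]
  [ -0.16   -0.14    0.85   -0.14   -0.06]
  [ -0.10   -0.06   -0.02    0.93   -0.15]
  [ -0.15   -0.01   -0.04   -0.13    0.95]
Leontief inverse L = M⁻¹:
  [  1.2789    0.1898    0.1220    0.2460    0.2071]
  [  0.2734    1.1652    0.2220    0.1436    0.2249]
  [  0.3365    0.2509    1.2531    0.2742    0.1922]
  [  0.2022    0.1120    0.0679    1.1506    0.2226]
  [  0.2466    0.0681    0.0837    0.2094    1.1263]
Total output x = L · d:
  x_0 = 1.2789·50 + 0.1898·52 + 0.1220·75 + 0.2460·16 + 0.2071·51 = 97.4647
  x_1 = 0.2734·50 + 1.1652·52 + 0.2220·75 + 0.1436·16 + 0.2249·51 = 104.6754
  x_2 = 0.3365·50 + 0.2509·52 + 1.2531·75 + 0.2742·16 + 0.1922·51 = 138.0409
  x_3 = 0.2022·50 + 0.1120·52 + 0.0679·75 + 1.1506·16 + 0.2226·51 = 50.7831
  x_4 = 0.2466·50 + 0.0681·52 + 0.0837·75 + 0.2094·16 + 1.1263·51 = 82.9367
Output multipliers (column sums of L):
  Textiles: 2.3376
  Chemicals: 1.7860
  Finance: 1.7486
  Manufacturing: 2.0238
  Transport: 1.9731

Textiles (2.3376)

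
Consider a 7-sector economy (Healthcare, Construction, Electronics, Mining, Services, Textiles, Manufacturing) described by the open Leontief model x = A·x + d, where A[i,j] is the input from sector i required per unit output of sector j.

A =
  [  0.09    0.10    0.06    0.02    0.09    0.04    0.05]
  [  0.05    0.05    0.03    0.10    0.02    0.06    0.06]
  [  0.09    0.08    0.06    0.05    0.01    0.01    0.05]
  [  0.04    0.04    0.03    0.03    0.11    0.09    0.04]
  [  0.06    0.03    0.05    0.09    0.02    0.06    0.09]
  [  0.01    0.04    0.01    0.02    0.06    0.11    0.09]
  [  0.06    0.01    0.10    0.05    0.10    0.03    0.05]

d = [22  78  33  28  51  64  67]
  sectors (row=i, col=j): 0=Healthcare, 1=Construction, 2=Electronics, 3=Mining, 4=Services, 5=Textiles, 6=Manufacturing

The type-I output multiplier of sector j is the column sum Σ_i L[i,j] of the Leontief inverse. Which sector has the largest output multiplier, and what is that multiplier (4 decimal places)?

Form M = I − A:
  [  0.91   -0.10   -0.06   -0.02   -0.09   -0.04   -0.05]
  [ -0.05    0.95   -0.03   -0.10   -0.02   -0.06   -0.06]
  [ -0.09   -0.08    0.94   -0.05   -0.01   -0.01   -0.05]
  [ -0.04   -0.04   -0.03    0.97   -0.11   -0.09   -0.04]
  [ -0.06   -0.03   -0.05   -0.09    0.98   -0.06   -0.09]
  [ -0.01   -0.04   -0.01   -0.02   -0.06    0.89   -0.09]
  [ -0.06   -0.01   -0.10   -0.05   -0.10   -0.03    0.95]
Leontief inverse L = M⁻¹:
  [  1.1345    0.1386    0.0967    0.0613    0.1295    0.0796    0.0959]
  [  0.0820    1.0786    0.0582    0.1284    0.0603    0.0973    0.0958]
  [  0.1262    0.1123    1.0896    0.0796    0.0448    0.0393    0.0824]
  [  0.0725    0.0681    0.0585    1.0627    0.1441    0.1284    0.0818]
  [  0.0966    0.0613    0.0832    0.1199    1.0639    0.0976    0.1284]
  [  0.0362    0.0614    0.0365    0.0478    0.0934    1.1452    0.1271]
  [  0.1009    0.0439    0.1344    0.0837    0.1361    0.0634    1.0902]
Total output x = L · d:
  x_0 = 1.1345·22 + 0.1386·78 + 0.0967·33 + 0.0613·28 + 0.1295·51 + 0.0796·64 + 0.0959·67 = 58.8074
  x_1 = 0.0820·22 + 1.0786·78 + 0.0582·33 + 0.1284·28 + 0.0603·51 + 0.0973·64 + 0.0958·67 = 107.1766
  x_2 = 0.1262·22 + 0.1123·78 + 1.0896·33 + 0.0796·28 + 0.0448·51 + 0.0393·64 + 0.0824·67 = 60.0428
  x_3 = 0.0725·22 + 0.0681·78 + 0.0585·33 + 1.0627·28 + 0.1441·51 + 0.1284·64 + 0.0818·67 = 59.6440
  x_4 = 0.0966·22 + 0.0613·78 + 0.0832·33 + 0.1199·28 + 1.0639·51 + 0.0976·64 + 0.1284·67 = 82.1195
  x_5 = 0.0362·22 + 0.0614·78 + 0.0365·33 + 0.0478·28 + 0.0934·51 + 1.1452·64 + 0.1271·67 = 94.6935
  x_6 = 0.1009·22 + 0.0439·78 + 0.1344·33 + 0.0837·28 + 0.1361·51 + 0.0634·64 + 1.0902·67 = 96.4626
Output multipliers (column sums of L):
  Healthcare: 1.6490
  Construction: 1.5642
  Electronics: 1.5571
  Mining: 1.5833
  Services: 1.6721
  Textiles: 1.6509
  Manufacturing: 1.7016

Manufacturing (1.7016)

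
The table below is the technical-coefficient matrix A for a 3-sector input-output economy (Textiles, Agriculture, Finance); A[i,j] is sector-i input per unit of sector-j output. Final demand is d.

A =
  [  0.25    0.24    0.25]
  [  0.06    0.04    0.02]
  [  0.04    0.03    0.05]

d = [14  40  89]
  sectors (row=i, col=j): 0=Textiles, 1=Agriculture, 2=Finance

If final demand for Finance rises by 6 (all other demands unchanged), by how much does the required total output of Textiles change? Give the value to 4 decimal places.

2.2267

Form M = I − A:
  [  0.75   -0.24   -0.25]
  [ -0.06    0.96   -0.02]
  [ -0.04   -0.03    0.95]
Leontief inverse L = M⁻¹:
  [  1.3817    0.3570    0.3711]
  [  0.0876    1.0650    0.0455]
  [  0.0609    0.0487    1.0697]
Total output x = L · d:
  x_0 = 1.3817·14 + 0.3570·40 + 0.3711·89 = 66.6539
  x_1 = 0.0876·14 + 1.0650·40 + 0.0455·89 = 47.8743
  x_2 = 0.0609·14 + 0.0487·40 + 1.0697·89 = 98.0025
Δx_0 = L[0,2] · Δd_2 = 0.3711 · 6 = 2.2267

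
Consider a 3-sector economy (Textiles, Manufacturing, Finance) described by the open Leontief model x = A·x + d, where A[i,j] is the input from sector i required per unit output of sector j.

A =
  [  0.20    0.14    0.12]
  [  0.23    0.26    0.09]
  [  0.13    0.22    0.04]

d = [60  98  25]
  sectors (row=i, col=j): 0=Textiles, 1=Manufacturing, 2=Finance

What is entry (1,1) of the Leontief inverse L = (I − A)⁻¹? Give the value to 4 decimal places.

L[1,1] = 1.4979

Form M = I − A:
  [  0.80   -0.14   -0.12]
  [ -0.23    0.74   -0.09]
  [ -0.13   -0.22    0.96]
Leontief inverse L = M⁻¹:
  [  1.3748    0.3201    0.2019]
  [  0.4629    1.4979    0.1983]
  [  0.2922    0.3866    1.1144]
Total output x = L · d:
  x_0 = 1.3748·60 + 0.3201·98 + 0.2019·25 = 118.9085
  x_1 = 0.4629·60 + 1.4979·98 + 0.1983·25 = 179.5196
  x_2 = 0.2922·60 + 0.3866·98 + 1.1144·25 = 83.2838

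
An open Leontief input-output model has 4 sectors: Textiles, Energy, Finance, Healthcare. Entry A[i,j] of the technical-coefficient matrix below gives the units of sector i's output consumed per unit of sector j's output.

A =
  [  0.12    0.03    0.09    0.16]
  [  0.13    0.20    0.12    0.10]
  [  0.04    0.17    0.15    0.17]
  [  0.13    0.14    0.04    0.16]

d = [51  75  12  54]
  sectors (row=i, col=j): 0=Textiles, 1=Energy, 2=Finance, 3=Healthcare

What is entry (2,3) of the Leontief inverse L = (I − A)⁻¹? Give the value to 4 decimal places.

L[2,3] = 0.3221

Form M = I − A:
  [  0.88   -0.03   -0.09   -0.16]
  [ -0.13    0.80   -0.12   -0.10]
  [ -0.04   -0.17    0.85   -0.17]
  [ -0.13   -0.14   -0.04    0.84]
Leontief inverse L = M⁻¹:
  [  1.2032    0.1271    0.1583    0.2764]
  [  0.2478    1.3525    0.2292    0.2546]
  [  0.1531    0.3286    1.2542    0.3221]
  [  0.2348    0.2607    0.1224    1.2910]
Total output x = L · d:
  x_0 = 1.2032·51 + 0.1271·75 + 0.1583·12 + 0.2764·54 = 87.7196
  x_1 = 0.2478·51 + 1.3525·75 + 0.2292·12 + 0.2546·54 = 130.5795
  x_2 = 0.1531·51 + 0.3286·75 + 1.2542·12 + 0.3221·54 = 64.9046
  x_3 = 0.2348·51 + 0.2607·75 + 0.1224·12 + 1.2910·54 = 102.7153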